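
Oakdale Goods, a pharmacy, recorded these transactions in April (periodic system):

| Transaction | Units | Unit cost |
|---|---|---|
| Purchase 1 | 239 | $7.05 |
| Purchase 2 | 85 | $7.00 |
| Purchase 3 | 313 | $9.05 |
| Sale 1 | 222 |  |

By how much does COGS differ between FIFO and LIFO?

$444.00

FIFO COGS: 222 @ $7.05 = $1,565.10
LIFO COGS: 222 @ $9.05 = $2,009.10
Difference = |$1,565.10 − $2,009.10| = $444.00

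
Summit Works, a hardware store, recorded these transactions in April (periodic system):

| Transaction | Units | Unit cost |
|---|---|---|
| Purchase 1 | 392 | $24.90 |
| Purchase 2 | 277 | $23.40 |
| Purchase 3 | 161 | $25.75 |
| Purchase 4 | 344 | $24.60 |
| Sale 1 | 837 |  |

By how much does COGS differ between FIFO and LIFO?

FIFO COGS: 392 @ $24.90 + 277 @ $23.40 + 161 @ $25.75 + 7 @ $24.60 = $20,560.55
LIFO COGS: 344 @ $24.60 + 161 @ $25.75 + 277 @ $23.40 + 55 @ $24.90 = $20,459.45
Difference = |$20,560.55 − $20,459.45| = $101.10

$101.10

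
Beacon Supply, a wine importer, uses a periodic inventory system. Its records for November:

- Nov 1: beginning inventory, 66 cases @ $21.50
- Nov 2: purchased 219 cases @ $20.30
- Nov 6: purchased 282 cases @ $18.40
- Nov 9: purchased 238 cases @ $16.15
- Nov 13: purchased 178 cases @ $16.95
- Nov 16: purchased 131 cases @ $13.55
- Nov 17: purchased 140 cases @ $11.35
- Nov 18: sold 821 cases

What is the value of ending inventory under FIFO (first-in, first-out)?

Ending inventory = $6,109.95

Nov 18, 821 sold [FIFO — oldest first]: 66 @ $21.50 + 219 @ $20.30 + 282 @ $18.40 + 238 @ $16.15 + 16 @ $16.95 = $15,168.40
Ending inventory: 162 @ $16.95 + 131 @ $13.55 + 140 @ $11.35 = $6,109.95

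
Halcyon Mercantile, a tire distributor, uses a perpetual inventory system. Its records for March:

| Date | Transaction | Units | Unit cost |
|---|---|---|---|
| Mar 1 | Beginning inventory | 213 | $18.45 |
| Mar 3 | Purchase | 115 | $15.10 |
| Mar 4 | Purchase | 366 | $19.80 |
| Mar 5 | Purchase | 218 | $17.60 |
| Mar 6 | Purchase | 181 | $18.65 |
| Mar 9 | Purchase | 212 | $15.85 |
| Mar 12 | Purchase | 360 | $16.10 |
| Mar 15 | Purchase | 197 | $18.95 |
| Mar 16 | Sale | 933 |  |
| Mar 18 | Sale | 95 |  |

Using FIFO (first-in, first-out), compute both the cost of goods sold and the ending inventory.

Mar 16, 933 sold [FIFO — oldest first]: 213 @ $18.45 + 115 @ $15.10 + 366 @ $19.80 + 218 @ $17.60 + 21 @ $18.65 = $17,141.60
Mar 18, 95 sold [FIFO — oldest first]: 95 @ $18.65 = $1,771.75
Total COGS = $17,141.60 + $1,771.75 = $18,913.35
Ending inventory: 65 @ $18.65 + 212 @ $15.85 + 360 @ $16.10 + 197 @ $18.95 = $14,101.60
Check: goods available $33,014.95 = COGS $18,913.35 + ending $14,101.60

COGS = $18,913.35; ending inventory = $14,101.60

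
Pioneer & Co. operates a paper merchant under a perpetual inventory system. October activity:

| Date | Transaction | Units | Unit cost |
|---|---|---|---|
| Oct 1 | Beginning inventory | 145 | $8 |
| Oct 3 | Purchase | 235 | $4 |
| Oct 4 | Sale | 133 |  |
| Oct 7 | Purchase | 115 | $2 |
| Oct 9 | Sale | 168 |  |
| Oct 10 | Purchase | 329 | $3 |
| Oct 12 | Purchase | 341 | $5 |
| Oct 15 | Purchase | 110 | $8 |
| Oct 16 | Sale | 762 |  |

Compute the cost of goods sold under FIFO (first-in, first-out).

Oct 4, 133 sold [FIFO — oldest first]: 133 @ $8 = $1,064
Oct 9, 168 sold [FIFO — oldest first]: 12 @ $8 + 156 @ $4 = $720
Oct 16, 762 sold [FIFO — oldest first]: 79 @ $4 + 115 @ $2 + 329 @ $3 + 239 @ $5 = $2,728
Total COGS = $1,064 + $720 + $2,728 = $4,512
Ending inventory: 102 @ $5 + 110 @ $8 = $1,390
Check: goods available $5,902 = COGS $4,512 + ending $1,390

COGS = $4,512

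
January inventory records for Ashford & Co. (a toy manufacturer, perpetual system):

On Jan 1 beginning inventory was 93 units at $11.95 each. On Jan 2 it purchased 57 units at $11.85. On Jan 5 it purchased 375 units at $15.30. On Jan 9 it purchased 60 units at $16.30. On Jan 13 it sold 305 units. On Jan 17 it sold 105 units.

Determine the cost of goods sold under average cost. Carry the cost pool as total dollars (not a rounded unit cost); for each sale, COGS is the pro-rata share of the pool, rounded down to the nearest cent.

After Jan 1: 93 on hand, pool $1,111.35 (≈ $11.9500 each)
After Jan 2: 150 on hand, pool $1,786.80 (≈ $11.9120 each)
After Jan 5: 525 on hand, pool $7,524.30 (≈ $14.3320 each)
After Jan 9: 585 on hand, pool $8,502.30 (≈ $14.5338 each)
Jan 13, sell 305: 305/585 × $8,502.30 → $4,432.82
Jan 17, sell 105: 105/280 × $4,069.48 → $1,526.05
Total COGS = $4,432.82 + $1,526.05 = $5,958.87
Ending inventory (cost pool remaining) = $2,543.43

COGS = $5,958.87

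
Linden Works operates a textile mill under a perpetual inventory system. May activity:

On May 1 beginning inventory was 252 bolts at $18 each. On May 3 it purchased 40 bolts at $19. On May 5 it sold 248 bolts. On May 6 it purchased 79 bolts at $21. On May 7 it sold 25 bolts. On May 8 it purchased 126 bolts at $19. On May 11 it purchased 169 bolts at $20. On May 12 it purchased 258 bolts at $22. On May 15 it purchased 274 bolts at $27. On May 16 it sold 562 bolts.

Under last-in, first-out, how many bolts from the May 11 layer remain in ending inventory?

May 5, 248 sold [LIFO — newest first]: 40 @ $19 + 208 @ $18 = $4,504
May 7, 25 sold [LIFO — newest first]: 25 @ $21 = $525
May 16, 562 sold [LIFO — newest first]: 274 @ $27 + 258 @ $22 + 30 @ $20 = $13,674
Total COGS = $4,504 + $525 + $13,674 = $18,703
Ending inventory: 44 @ $18 + 54 @ $21 + 126 @ $19 + 139 @ $20 = $7,100
Check: goods available $25,803 = COGS $18,703 + ending $7,100

139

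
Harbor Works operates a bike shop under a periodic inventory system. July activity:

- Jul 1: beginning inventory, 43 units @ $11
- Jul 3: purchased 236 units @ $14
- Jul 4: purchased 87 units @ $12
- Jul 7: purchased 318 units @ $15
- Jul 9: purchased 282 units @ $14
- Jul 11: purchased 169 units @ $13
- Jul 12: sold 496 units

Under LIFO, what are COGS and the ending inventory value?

Jul 12, 496 sold [LIFO — newest first]: 169 @ $13 + 282 @ $14 + 45 @ $15 = $6,820
Ending inventory: 43 @ $11 + 236 @ $14 + 87 @ $12 + 273 @ $15 = $8,916
Check: goods available $15,736 = COGS $6,820 + ending $8,916

COGS = $6,820; ending inventory = $8,916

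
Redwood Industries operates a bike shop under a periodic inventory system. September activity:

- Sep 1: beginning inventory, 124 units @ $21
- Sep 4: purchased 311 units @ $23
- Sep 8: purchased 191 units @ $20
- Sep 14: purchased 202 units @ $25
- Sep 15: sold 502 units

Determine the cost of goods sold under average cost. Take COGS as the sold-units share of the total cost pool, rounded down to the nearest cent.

COGS = $11,293.18

Sep 15, sell 502: 502/828 × $18,627.00 → $11,293.18
Ending inventory (cost pool remaining) = $7,333.82
Check: goods available $18,627.00 = COGS $11,293.18 + ending $7,333.82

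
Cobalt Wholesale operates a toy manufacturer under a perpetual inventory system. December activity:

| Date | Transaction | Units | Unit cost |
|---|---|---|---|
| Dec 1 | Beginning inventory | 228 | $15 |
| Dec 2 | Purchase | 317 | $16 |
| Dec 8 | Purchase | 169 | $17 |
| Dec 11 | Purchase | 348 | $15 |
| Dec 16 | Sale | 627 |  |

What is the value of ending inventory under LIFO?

Ending inventory = $6,732

Dec 16, 627 sold [LIFO — newest first]: 348 @ $15 + 169 @ $17 + 110 @ $16 = $9,853
Ending inventory: 228 @ $15 + 207 @ $16 = $6,732
Check: goods available $16,585 = COGS $9,853 + ending $6,732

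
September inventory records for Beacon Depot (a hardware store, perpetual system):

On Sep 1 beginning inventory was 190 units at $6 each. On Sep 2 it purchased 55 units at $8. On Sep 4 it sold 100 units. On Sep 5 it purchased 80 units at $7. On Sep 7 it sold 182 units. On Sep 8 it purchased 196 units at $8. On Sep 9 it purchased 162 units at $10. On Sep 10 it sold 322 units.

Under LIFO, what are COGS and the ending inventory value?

COGS = $4,782; ending inventory = $546

Sep 4, 100 sold [LIFO — newest first]: 55 @ $8 + 45 @ $6 = $710
Sep 7, 182 sold [LIFO — newest first]: 80 @ $7 + 102 @ $6 = $1,172
Sep 10, 322 sold [LIFO — newest first]: 162 @ $10 + 160 @ $8 = $2,900
Total COGS = $710 + $1,172 + $2,900 = $4,782
Ending inventory: 43 @ $6 + 36 @ $8 = $546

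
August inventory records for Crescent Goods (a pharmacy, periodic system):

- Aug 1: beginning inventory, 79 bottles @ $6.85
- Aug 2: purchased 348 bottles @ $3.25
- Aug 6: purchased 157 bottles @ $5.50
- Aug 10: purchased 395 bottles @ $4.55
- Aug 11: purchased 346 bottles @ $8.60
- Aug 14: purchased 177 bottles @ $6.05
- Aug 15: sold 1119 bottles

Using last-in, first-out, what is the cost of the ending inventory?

Aug 15, 1119 sold [LIFO — newest first]: 177 @ $6.05 + 346 @ $8.60 + 395 @ $4.55 + 157 @ $5.50 + 44 @ $3.25 = $6,850.20
Ending inventory: 79 @ $6.85 + 304 @ $3.25 = $1,529.15
Check: goods available $8,379.35 = COGS $6,850.20 + ending $1,529.15

Ending inventory = $1,529.15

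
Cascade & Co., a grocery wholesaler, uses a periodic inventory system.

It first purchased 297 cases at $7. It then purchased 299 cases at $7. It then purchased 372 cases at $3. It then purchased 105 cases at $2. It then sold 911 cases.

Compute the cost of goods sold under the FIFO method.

COGS = $5,117

Sale 1 (911) [FIFO — oldest first]: 297 @ $7 + 299 @ $7 + 315 @ $3 = $5,117
Ending inventory: 57 @ $3 + 105 @ $2 = $381
Check: goods available $5,498 = COGS $5,117 + ending $381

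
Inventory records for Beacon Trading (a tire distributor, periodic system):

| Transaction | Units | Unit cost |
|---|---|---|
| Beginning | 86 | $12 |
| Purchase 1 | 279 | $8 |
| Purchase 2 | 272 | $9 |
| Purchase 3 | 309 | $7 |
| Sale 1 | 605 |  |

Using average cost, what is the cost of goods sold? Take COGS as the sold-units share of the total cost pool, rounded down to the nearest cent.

COGS = $5,036.33

Sale 1, sell 605: 605/946 × $7,875.00 → $5,036.33
Ending inventory (cost pool remaining) = $2,838.67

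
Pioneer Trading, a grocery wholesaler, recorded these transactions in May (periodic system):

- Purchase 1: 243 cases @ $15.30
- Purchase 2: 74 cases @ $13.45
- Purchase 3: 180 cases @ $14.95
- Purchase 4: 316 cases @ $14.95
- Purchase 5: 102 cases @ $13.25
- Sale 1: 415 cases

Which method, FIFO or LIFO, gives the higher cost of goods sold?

FIFO

FIFO COGS: 243 @ $15.30 + 74 @ $13.45 + 98 @ $14.95 = $6,178.30
LIFO COGS: 102 @ $13.25 + 313 @ $14.95 = $6,030.85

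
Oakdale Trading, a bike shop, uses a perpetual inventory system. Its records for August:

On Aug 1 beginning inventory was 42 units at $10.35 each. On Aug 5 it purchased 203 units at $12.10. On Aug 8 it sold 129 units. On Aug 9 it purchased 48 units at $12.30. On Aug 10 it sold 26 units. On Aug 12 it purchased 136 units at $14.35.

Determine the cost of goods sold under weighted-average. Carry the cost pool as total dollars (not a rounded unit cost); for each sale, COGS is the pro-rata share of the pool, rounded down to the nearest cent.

After Aug 1: 42 on hand, pool $434.70 (≈ $10.3500 each)
After Aug 5: 245 on hand, pool $2,891.00 (≈ $11.8000 each)
Aug 8, sell 129: 129/245 × $2,891.00 → $1,522.20
After Aug 9: 164 on hand, pool $1,959.20 (≈ $11.9463 each)
Aug 10, sell 26: 26/164 × $1,959.20 → $310.60
After Aug 12: 274 on hand, pool $3,600.20 (≈ $13.1394 each)
Total COGS = $1,522.20 + $310.60 = $1,832.80
Ending inventory (cost pool remaining) = $3,600.20
Check: goods available $5,433.00 = COGS $1,832.80 + ending $3,600.20

COGS = $1,832.80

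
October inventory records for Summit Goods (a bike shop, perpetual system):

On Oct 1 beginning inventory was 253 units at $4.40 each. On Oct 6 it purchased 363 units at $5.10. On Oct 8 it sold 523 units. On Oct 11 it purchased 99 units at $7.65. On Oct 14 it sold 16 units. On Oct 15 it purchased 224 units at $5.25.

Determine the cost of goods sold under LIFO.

COGS = $2,677.70

Oct 8, 523 sold [LIFO — newest first]: 363 @ $5.10 + 160 @ $4.40 = $2,555.30
Oct 14, 16 sold [LIFO — newest first]: 16 @ $7.65 = $122.40
Total COGS = $2,555.30 + $122.40 = $2,677.70
Ending inventory: 93 @ $4.40 + 83 @ $7.65 + 224 @ $5.25 = $2,220.15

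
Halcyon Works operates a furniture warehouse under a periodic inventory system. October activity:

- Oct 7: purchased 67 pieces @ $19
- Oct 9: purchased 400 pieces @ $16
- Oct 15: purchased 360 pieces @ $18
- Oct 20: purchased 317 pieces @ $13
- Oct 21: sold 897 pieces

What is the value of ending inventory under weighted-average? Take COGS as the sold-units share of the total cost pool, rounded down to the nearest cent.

Ending inventory = $3,945.53

Oct 21, sell 897: 897/1144 × $18,274.00 → $14,328.47
Ending inventory (cost pool remaining) = $3,945.53
Check: goods available $18,274.00 = COGS $14,328.47 + ending $3,945.53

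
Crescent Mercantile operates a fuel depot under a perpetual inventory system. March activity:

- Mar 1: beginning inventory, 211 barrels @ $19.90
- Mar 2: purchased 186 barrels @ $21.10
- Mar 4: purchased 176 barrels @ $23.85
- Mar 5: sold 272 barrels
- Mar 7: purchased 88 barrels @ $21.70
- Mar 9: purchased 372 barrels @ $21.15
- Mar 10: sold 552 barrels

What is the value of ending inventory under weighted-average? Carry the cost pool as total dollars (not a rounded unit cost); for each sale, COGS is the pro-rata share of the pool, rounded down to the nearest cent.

After Mar 1: 211 on hand, pool $4,198.90 (≈ $19.9000 each)
After Mar 2: 397 on hand, pool $8,123.50 (≈ $20.4622 each)
After Mar 4: 573 on hand, pool $12,321.10 (≈ $21.5028 each)
Mar 5, sell 272: 272/573 × $12,321.10 → $5,848.75
After Mar 7: 389 on hand, pool $8,381.95 (≈ $21.5474 each)
After Mar 9: 761 on hand, pool $16,249.75 (≈ $21.3532 each)
Mar 10, sell 552: 552/761 × $16,249.75 → $11,786.94
Total COGS = $5,848.75 + $11,786.94 = $17,635.69
Ending inventory (cost pool remaining) = $4,462.81

Ending inventory = $4,462.81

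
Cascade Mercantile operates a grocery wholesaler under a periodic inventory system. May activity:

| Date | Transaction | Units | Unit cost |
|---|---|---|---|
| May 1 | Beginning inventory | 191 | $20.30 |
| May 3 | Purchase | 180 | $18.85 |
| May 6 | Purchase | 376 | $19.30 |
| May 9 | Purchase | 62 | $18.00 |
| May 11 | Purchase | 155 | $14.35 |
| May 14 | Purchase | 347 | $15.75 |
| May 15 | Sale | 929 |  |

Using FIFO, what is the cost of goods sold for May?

COGS = $17,365.10

May 15, 929 sold [FIFO — oldest first]: 191 @ $20.30 + 180 @ $18.85 + 376 @ $19.30 + 62 @ $18.00 + 120 @ $14.35 = $17,365.10
Ending inventory: 35 @ $14.35 + 347 @ $15.75 = $5,967.50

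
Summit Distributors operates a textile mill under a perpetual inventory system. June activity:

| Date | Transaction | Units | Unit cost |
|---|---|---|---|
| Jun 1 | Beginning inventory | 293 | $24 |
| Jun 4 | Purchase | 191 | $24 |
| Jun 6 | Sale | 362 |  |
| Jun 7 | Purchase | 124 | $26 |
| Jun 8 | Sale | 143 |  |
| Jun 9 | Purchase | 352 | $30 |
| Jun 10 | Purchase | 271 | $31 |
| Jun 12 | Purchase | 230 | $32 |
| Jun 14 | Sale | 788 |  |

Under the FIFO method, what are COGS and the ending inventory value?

Jun 6, 362 sold [FIFO — oldest first]: 293 @ $24 + 69 @ $24 = $8,688
Jun 8, 143 sold [FIFO — oldest first]: 122 @ $24 + 21 @ $26 = $3,474
Jun 14, 788 sold [FIFO — oldest first]: 103 @ $26 + 352 @ $30 + 271 @ $31 + 62 @ $32 = $23,623
Total COGS = $8,688 + $3,474 + $23,623 = $35,785
Ending inventory: 168 @ $32 = $5,376

COGS = $35,785; ending inventory = $5,376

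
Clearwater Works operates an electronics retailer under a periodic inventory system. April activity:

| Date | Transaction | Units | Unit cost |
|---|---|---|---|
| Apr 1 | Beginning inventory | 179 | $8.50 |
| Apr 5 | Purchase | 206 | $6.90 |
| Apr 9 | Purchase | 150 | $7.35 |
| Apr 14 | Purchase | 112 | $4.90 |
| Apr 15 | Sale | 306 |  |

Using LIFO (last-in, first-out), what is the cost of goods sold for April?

Apr 15, 306 sold [LIFO — newest first]: 112 @ $4.90 + 150 @ $7.35 + 44 @ $6.90 = $1,954.90
Ending inventory: 179 @ $8.50 + 162 @ $6.90 = $2,639.30

COGS = $1,954.90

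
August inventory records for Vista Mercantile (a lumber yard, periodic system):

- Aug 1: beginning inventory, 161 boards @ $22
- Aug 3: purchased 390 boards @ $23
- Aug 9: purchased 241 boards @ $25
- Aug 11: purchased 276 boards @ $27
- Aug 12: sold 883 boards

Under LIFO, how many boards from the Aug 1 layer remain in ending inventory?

Aug 12, 883 sold [LIFO — newest first]: 276 @ $27 + 241 @ $25 + 366 @ $23 = $21,895
Ending inventory: 161 @ $22 + 24 @ $23 = $4,094

161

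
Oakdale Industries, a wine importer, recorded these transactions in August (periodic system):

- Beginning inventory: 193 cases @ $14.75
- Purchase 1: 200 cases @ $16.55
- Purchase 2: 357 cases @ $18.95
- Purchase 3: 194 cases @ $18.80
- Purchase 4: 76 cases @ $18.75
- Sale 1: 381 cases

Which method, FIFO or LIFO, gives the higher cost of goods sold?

FIFO COGS: 193 @ $14.75 + 188 @ $16.55 = $5,958.15
LIFO COGS: 76 @ $18.75 + 194 @ $18.80 + 111 @ $18.95 = $7,175.65

LIFO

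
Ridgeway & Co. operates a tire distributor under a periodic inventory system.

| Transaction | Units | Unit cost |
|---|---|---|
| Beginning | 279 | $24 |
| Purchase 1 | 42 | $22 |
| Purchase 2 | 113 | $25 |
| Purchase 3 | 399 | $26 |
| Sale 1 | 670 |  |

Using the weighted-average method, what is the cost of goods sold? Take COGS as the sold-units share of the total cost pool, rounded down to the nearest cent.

COGS = $16,745.17

Sale 1, sell 670: 670/833 × $20,819.00 → $16,745.17
Ending inventory (cost pool remaining) = $4,073.83
Check: goods available $20,819.00 = COGS $16,745.17 + ending $4,073.83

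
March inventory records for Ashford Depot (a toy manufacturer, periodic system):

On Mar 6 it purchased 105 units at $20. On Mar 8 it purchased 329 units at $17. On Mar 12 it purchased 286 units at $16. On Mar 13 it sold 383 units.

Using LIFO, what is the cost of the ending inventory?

Ending inventory = $6,044

Mar 13, 383 sold [LIFO — newest first]: 286 @ $16 + 97 @ $17 = $6,225
Ending inventory: 105 @ $20 + 232 @ $17 = $6,044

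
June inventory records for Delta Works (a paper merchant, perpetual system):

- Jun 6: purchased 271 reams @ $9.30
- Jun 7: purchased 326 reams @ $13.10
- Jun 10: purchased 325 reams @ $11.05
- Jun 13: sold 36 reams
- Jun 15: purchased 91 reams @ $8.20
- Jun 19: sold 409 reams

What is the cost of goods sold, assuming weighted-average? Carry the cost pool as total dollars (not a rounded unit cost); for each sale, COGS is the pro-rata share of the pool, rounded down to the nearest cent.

COGS = $4,894.31

After Jun 6: 271 on hand, pool $2,520.30 (≈ $9.3000 each)
After Jun 7: 597 on hand, pool $6,790.90 (≈ $11.3750 each)
After Jun 10: 922 on hand, pool $10,382.15 (≈ $11.2605 each)
Jun 13, sell 36: 36/922 × $10,382.15 → $405.37
After Jun 15: 977 on hand, pool $10,722.98 (≈ $10.9754 each)
Jun 19, sell 409: 409/977 × $10,722.98 → $4,488.94
Total COGS = $405.37 + $4,488.94 = $4,894.31
Ending inventory (cost pool remaining) = $6,234.04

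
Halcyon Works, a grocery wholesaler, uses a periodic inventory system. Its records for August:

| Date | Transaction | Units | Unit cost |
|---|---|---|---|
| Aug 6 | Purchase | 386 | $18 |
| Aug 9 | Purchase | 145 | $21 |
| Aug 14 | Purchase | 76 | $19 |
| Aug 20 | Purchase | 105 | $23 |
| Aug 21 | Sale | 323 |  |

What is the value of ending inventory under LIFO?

Aug 21, 323 sold [LIFO — newest first]: 105 @ $23 + 76 @ $19 + 142 @ $21 = $6,841
Ending inventory: 386 @ $18 + 3 @ $21 = $7,011
Check: goods available $13,852 = COGS $6,841 + ending $7,011

Ending inventory = $7,011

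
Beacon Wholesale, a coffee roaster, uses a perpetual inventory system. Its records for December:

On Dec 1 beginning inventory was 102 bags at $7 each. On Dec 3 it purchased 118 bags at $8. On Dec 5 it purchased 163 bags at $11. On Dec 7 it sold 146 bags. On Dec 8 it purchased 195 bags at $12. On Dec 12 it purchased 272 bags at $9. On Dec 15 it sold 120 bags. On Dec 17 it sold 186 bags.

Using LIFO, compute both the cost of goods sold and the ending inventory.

Dec 7, 146 sold [LIFO — newest first]: 146 @ $11 = $1,606
Dec 15, 120 sold [LIFO — newest first]: 120 @ $9 = $1,080
Dec 17, 186 sold [LIFO — newest first]: 152 @ $9 + 34 @ $12 = $1,776
Total COGS = $1,606 + $1,080 + $1,776 = $4,462
Ending inventory: 102 @ $7 + 118 @ $8 + 17 @ $11 + 161 @ $12 = $3,777
Check: goods available $8,239 = COGS $4,462 + ending $3,777

COGS = $4,462; ending inventory = $3,777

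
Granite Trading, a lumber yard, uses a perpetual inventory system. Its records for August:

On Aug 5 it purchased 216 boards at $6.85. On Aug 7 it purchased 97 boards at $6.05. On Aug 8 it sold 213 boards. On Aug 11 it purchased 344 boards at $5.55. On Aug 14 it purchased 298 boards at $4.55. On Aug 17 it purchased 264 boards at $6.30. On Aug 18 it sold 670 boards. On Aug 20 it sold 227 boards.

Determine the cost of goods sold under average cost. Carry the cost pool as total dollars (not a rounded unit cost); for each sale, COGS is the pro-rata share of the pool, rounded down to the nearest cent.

After Aug 5: 216 on hand, pool $1,479.60 (≈ $6.8500 each)
After Aug 7: 313 on hand, pool $2,066.45 (≈ $6.6021 each)
Aug 8, sell 213: 213/313 × $2,066.45 → $1,406.24
After Aug 11: 444 on hand, pool $2,569.41 (≈ $5.7870 each)
After Aug 14: 742 on hand, pool $3,925.31 (≈ $5.2902 each)
After Aug 17: 1006 on hand, pool $5,588.51 (≈ $5.5552 each)
Aug 18, sell 670: 670/1006 × $5,588.51 → $3,721.96
Aug 20, sell 227: 227/336 × $1,866.55 → $1,261.03
Total COGS = $1,406.24 + $3,721.96 + $1,261.03 = $6,389.23
Ending inventory (cost pool remaining) = $605.52

COGS = $6,389.23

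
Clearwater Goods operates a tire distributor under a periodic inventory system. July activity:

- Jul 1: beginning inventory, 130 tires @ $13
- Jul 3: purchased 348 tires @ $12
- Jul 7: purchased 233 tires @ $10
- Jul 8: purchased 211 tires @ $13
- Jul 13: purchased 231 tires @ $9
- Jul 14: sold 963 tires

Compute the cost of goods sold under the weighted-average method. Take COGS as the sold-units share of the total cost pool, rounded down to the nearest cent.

Jul 14, sell 963: 963/1153 × $13,018.00 → $10,872.79
Ending inventory (cost pool remaining) = $2,145.21

COGS = $10,872.79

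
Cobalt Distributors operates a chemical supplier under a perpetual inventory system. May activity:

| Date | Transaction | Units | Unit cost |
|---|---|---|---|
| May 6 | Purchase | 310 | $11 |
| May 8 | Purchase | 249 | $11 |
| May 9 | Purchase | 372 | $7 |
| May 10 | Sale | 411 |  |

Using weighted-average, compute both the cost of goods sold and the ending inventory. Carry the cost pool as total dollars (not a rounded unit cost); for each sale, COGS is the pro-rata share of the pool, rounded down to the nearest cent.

COGS = $3,864.10; ending inventory = $4,888.90

After May 6: 310 on hand, pool $3,410.00 (≈ $11.0000 each)
After May 8: 559 on hand, pool $6,149.00 (≈ $11.0000 each)
After May 9: 931 on hand, pool $8,753.00 (≈ $9.4017 each)
May 10, sell 411: 411/931 × $8,753.00 → $3,864.10
Ending inventory (cost pool remaining) = $4,888.90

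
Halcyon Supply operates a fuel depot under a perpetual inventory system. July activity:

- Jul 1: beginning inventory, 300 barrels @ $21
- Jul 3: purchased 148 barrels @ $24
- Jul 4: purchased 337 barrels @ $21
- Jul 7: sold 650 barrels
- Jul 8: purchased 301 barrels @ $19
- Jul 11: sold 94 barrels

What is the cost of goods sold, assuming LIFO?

Jul 7, 650 sold [LIFO — newest first]: 337 @ $21 + 148 @ $24 + 165 @ $21 = $14,094
Jul 11, 94 sold [LIFO — newest first]: 94 @ $19 = $1,786
Total COGS = $14,094 + $1,786 = $15,880
Ending inventory: 135 @ $21 + 207 @ $19 = $6,768

COGS = $15,880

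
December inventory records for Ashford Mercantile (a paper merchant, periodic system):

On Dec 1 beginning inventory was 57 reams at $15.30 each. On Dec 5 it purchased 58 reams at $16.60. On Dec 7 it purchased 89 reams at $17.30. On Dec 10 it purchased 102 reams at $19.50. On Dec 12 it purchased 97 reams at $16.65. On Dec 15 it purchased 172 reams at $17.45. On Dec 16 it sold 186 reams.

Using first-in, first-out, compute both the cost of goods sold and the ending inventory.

Dec 16, 186 sold [FIFO — oldest first]: 57 @ $15.30 + 58 @ $16.60 + 71 @ $17.30 = $3,063.20
Ending inventory: 18 @ $17.30 + 102 @ $19.50 + 97 @ $16.65 + 172 @ $17.45 = $6,916.85
Check: goods available $9,980.05 = COGS $3,063.20 + ending $6,916.85

COGS = $3,063.20; ending inventory = $6,916.85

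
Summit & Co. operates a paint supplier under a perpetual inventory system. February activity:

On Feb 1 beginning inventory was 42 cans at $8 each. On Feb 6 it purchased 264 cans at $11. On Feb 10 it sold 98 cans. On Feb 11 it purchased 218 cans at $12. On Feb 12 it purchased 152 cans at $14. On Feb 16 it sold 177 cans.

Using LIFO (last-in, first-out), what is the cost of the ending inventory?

Ending inventory = $4,478

Feb 10, 98 sold [LIFO — newest first]: 98 @ $11 = $1,078
Feb 16, 177 sold [LIFO — newest first]: 152 @ $14 + 25 @ $12 = $2,428
Total COGS = $1,078 + $2,428 = $3,506
Ending inventory: 42 @ $8 + 166 @ $11 + 193 @ $12 = $4,478
Check: goods available $7,984 = COGS $3,506 + ending $4,478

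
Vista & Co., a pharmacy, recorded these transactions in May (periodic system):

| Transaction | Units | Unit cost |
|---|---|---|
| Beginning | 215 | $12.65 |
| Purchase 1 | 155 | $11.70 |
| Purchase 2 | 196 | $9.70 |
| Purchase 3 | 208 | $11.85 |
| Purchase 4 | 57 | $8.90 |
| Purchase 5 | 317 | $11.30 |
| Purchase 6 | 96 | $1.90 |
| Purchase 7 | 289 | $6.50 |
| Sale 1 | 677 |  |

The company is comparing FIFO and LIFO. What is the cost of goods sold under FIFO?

FIFO COGS: 215 @ $12.65 + 155 @ $11.70 + 196 @ $9.70 + 111 @ $11.85 = $7,749.80
LIFO COGS: 289 @ $6.50 + 96 @ $1.90 + 292 @ $11.30 = $5,360.50

COGS = $7,749.80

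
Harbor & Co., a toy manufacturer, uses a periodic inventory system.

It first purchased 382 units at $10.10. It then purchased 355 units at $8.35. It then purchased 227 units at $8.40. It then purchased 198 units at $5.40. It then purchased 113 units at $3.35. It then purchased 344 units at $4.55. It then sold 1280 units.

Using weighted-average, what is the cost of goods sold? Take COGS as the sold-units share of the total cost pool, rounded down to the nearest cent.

Sale 1, sell 1280: 1280/1619 × $11,742.20 → $9,283.51
Ending inventory (cost pool remaining) = $2,458.69

COGS = $9,283.51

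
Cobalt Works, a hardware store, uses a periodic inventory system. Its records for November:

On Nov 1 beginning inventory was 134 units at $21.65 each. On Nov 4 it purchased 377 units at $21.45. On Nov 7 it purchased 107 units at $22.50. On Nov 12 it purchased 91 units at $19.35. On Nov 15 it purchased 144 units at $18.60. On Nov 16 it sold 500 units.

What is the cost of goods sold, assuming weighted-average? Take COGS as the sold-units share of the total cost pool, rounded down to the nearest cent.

COGS = $10,453.98

Nov 16, sell 500: 500/853 × $17,834.50 → $10,453.98
Ending inventory (cost pool remaining) = $7,380.52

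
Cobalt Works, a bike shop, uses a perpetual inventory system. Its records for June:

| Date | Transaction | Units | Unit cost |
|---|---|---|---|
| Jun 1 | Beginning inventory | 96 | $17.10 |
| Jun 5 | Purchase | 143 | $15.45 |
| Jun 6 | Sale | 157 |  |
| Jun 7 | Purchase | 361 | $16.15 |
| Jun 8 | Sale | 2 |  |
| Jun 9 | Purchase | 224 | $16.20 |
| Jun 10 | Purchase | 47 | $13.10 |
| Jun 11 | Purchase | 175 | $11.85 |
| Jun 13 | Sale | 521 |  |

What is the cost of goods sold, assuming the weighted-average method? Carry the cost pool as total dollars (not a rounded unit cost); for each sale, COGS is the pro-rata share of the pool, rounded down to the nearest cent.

COGS = $10,454.73

After Jun 1: 96 on hand, pool $1,641.60 (≈ $17.1000 each)
After Jun 5: 239 on hand, pool $3,850.95 (≈ $16.1128 each)
Jun 6, sell 157: 157/239 × $3,850.95 → $2,529.70
After Jun 7: 443 on hand, pool $7,151.40 (≈ $16.1431 each)
Jun 8, sell 2: 2/443 × $7,151.40 → $32.28
After Jun 9: 665 on hand, pool $10,747.92 (≈ $16.1623 each)
After Jun 10: 712 on hand, pool $11,363.62 (≈ $15.9601 each)
After Jun 11: 887 on hand, pool $13,437.37 (≈ $15.1492 each)
Jun 13, sell 521: 521/887 × $13,437.37 → $7,892.75
Total COGS = $2,529.70 + $32.28 + $7,892.75 = $10,454.73
Ending inventory (cost pool remaining) = $5,544.62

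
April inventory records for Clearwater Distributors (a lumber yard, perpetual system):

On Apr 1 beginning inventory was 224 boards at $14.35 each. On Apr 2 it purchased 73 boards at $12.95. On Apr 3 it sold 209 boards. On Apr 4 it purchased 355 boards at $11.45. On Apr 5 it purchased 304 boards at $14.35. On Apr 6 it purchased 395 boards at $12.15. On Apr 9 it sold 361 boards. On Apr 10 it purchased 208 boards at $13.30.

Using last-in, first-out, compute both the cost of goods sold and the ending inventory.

Apr 3, 209 sold [LIFO — newest first]: 73 @ $12.95 + 136 @ $14.35 = $2,896.95
Apr 9, 361 sold [LIFO — newest first]: 361 @ $12.15 = $4,386.15
Total COGS = $2,896.95 + $4,386.15 = $7,283.10
Ending inventory: 88 @ $14.35 + 355 @ $11.45 + 304 @ $14.35 + 34 @ $12.15 + 208 @ $13.30 = $12,869.45
Check: goods available $20,152.55 = COGS $7,283.10 + ending $12,869.45

COGS = $7,283.10; ending inventory = $12,869.45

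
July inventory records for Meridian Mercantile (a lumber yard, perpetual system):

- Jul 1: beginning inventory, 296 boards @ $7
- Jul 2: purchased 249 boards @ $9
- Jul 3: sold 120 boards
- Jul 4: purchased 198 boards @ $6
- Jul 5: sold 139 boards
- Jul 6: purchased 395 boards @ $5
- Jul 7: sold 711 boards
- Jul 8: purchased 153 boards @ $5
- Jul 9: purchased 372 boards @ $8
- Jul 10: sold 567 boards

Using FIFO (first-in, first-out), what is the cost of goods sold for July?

Jul 3, 120 sold [FIFO — oldest first]: 120 @ $7 = $840
Jul 5, 139 sold [FIFO — oldest first]: 139 @ $7 = $973
Jul 7, 711 sold [FIFO — oldest first]: 37 @ $7 + 249 @ $9 + 198 @ $6 + 227 @ $5 = $4,823
Jul 10, 567 sold [FIFO — oldest first]: 168 @ $5 + 153 @ $5 + 246 @ $8 = $3,573
Total COGS = $840 + $973 + $4,823 + $3,573 = $10,209
Ending inventory: 126 @ $8 = $1,008

COGS = $10,209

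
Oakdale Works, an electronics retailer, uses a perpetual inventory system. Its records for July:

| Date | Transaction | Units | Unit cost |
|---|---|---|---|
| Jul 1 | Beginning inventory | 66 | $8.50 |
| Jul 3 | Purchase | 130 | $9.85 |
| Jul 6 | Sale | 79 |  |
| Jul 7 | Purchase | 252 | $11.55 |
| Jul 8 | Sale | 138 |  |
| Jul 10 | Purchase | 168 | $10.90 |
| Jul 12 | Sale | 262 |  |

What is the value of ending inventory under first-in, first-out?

Jul 6, 79 sold [FIFO — oldest first]: 66 @ $8.50 + 13 @ $9.85 = $689.05
Jul 8, 138 sold [FIFO — oldest first]: 117 @ $9.85 + 21 @ $11.55 = $1,395.00
Jul 12, 262 sold [FIFO — oldest first]: 231 @ $11.55 + 31 @ $10.90 = $3,005.95
Total COGS = $689.05 + $1,395.00 + $3,005.95 = $5,090.00
Ending inventory: 137 @ $10.90 = $1,493.30

Ending inventory = $1,493.30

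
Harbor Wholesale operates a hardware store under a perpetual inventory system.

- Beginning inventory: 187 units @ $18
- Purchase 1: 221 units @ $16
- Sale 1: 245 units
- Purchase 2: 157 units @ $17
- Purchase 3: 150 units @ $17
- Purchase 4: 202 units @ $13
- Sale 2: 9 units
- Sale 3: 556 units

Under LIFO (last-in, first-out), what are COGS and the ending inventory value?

Sale 1 (245) [LIFO — newest first]: 221 @ $16 + 24 @ $18 = $3,968
Sale 2 (9) [LIFO — newest first]: 9 @ $13 = $117
Sale 3 (556) [LIFO — newest first]: 193 @ $13 + 150 @ $17 + 157 @ $17 + 56 @ $18 = $8,736
Total COGS = $3,968 + $117 + $8,736 = $12,821
Ending inventory: 107 @ $18 = $1,926
Check: goods available $14,747 = COGS $12,821 + ending $1,926

COGS = $12,821; ending inventory = $1,926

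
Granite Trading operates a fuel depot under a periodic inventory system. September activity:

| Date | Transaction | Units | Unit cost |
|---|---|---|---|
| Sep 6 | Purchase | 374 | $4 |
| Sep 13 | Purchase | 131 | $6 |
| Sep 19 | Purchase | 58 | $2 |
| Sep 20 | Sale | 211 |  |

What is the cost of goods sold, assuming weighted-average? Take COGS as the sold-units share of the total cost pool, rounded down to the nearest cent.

COGS = $898.71

Sep 20, sell 211: 211/563 × $2,398.00 → $898.71
Ending inventory (cost pool remaining) = $1,499.29
Check: goods available $2,398.00 = COGS $898.71 + ending $1,499.29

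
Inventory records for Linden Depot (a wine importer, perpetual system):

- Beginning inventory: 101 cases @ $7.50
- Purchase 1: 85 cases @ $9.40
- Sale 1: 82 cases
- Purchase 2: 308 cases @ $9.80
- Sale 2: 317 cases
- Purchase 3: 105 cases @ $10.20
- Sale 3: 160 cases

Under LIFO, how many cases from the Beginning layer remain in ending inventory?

40

Sale 1 (82) [LIFO — newest first]: 82 @ $9.40 = $770.80
Sale 2 (317) [LIFO — newest first]: 308 @ $9.80 + 3 @ $9.40 + 6 @ $7.50 = $3,091.60
Sale 3 (160) [LIFO — newest first]: 105 @ $10.20 + 55 @ $7.50 = $1,483.50
Total COGS = $770.80 + $3,091.60 + $1,483.50 = $5,345.90
Ending inventory: 40 @ $7.50 = $300.00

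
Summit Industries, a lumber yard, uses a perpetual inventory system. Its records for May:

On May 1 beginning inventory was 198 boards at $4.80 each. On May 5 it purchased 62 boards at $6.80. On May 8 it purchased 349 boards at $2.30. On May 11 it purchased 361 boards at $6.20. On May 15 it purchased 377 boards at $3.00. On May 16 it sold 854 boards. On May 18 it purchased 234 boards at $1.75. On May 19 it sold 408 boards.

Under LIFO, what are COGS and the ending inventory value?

COGS = $4,445.70; ending inventory = $1,507.70

May 16, 854 sold [LIFO — newest first]: 377 @ $3.00 + 361 @ $6.20 + 116 @ $2.30 = $3,636.00
May 19, 408 sold [LIFO — newest first]: 234 @ $1.75 + 174 @ $2.30 = $809.70
Total COGS = $3,636.00 + $809.70 = $4,445.70
Ending inventory: 198 @ $4.80 + 62 @ $6.80 + 59 @ $2.30 = $1,507.70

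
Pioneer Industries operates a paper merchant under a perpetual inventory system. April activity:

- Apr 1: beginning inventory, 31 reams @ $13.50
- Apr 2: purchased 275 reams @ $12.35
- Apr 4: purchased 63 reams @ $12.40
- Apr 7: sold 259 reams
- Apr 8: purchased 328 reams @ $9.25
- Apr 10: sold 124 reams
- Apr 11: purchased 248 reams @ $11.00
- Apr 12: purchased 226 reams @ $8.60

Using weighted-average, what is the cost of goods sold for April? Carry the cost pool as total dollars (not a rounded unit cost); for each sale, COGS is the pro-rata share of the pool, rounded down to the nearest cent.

COGS = $4,472.69

After Apr 1: 31 on hand, pool $418.50 (≈ $13.5000 each)
After Apr 2: 306 on hand, pool $3,814.75 (≈ $12.4665 each)
After Apr 4: 369 on hand, pool $4,595.95 (≈ $12.4551 each)
Apr 7, sell 259: 259/369 × $4,595.95 → $3,225.88
After Apr 8: 438 on hand, pool $4,404.07 (≈ $10.0550 each)
Apr 10, sell 124: 124/438 × $4,404.07 → $1,246.81
After Apr 11: 562 on hand, pool $5,885.26 (≈ $10.4720 each)
After Apr 12: 788 on hand, pool $7,828.86 (≈ $9.9351 each)
Total COGS = $3,225.88 + $1,246.81 = $4,472.69
Ending inventory (cost pool remaining) = $7,828.86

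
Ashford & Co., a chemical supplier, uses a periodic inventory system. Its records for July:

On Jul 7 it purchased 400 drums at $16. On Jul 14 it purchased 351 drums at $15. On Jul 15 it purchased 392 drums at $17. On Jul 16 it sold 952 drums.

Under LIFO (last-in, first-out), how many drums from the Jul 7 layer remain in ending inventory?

Jul 16, 952 sold [LIFO — newest first]: 392 @ $17 + 351 @ $15 + 209 @ $16 = $15,273
Ending inventory: 191 @ $16 = $3,056
Check: goods available $18,329 = COGS $15,273 + ending $3,056

191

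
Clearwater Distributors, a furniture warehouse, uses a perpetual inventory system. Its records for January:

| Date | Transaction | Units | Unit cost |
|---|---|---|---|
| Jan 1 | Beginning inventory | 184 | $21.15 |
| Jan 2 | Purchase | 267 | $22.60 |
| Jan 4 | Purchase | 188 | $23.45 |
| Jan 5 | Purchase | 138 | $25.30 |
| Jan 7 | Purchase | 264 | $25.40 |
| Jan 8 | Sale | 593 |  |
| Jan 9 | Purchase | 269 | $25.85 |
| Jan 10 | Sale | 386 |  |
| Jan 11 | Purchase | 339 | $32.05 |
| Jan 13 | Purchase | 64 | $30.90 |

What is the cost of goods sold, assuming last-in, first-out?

COGS = $24,271.25

Jan 8, 593 sold [LIFO — newest first]: 264 @ $25.40 + 138 @ $25.30 + 188 @ $23.45 + 3 @ $22.60 = $14,673.40
Jan 10, 386 sold [LIFO — newest first]: 269 @ $25.85 + 117 @ $22.60 = $9,597.85
Total COGS = $14,673.40 + $9,597.85 = $24,271.25
Ending inventory: 184 @ $21.15 + 147 @ $22.60 + 339 @ $32.05 + 64 @ $30.90 = $20,056.35
Check: goods available $44,327.60 = COGS $24,271.25 + ending $20,056.35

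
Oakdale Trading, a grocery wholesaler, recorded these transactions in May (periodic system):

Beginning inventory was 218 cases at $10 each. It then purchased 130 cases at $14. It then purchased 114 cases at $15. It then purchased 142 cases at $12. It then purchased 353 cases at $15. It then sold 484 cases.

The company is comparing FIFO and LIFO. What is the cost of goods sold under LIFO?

FIFO COGS: 218 @ $10 + 130 @ $14 + 114 @ $15 + 22 @ $12 = $5,974
LIFO COGS: 353 @ $15 + 131 @ $12 = $6,867

COGS = $6,867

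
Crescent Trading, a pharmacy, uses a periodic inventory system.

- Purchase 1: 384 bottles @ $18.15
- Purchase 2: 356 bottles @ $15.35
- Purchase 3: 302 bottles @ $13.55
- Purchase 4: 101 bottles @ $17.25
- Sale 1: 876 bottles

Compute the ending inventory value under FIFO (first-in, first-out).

Sale 1 (876) [FIFO — oldest first]: 384 @ $18.15 + 356 @ $15.35 + 136 @ $13.55 = $14,277.00
Ending inventory: 166 @ $13.55 + 101 @ $17.25 = $3,991.55
Check: goods available $18,268.55 = COGS $14,277.00 + ending $3,991.55

Ending inventory = $3,991.55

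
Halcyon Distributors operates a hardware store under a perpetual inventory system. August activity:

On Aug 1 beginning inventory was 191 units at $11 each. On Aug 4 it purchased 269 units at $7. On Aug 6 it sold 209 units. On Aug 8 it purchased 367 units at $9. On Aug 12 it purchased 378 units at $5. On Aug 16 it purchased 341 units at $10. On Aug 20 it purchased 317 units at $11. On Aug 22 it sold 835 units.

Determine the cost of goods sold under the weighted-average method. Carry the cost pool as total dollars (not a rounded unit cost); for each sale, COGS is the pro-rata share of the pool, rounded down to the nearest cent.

After Aug 1: 191 on hand, pool $2,101.00 (≈ $11.0000 each)
After Aug 4: 460 on hand, pool $3,984.00 (≈ $8.6609 each)
Aug 6, sell 209: 209/460 × $3,984.00 → $1,810.12
After Aug 8: 618 on hand, pool $5,476.88 (≈ $8.8623 each)
After Aug 12: 996 on hand, pool $7,366.88 (≈ $7.3965 each)
After Aug 16: 1337 on hand, pool $10,776.88 (≈ $8.0605 each)
After Aug 20: 1654 on hand, pool $14,263.88 (≈ $8.6239 each)
Aug 22, sell 835: 835/1654 × $14,263.88 → $7,200.93
Total COGS = $1,810.12 + $7,200.93 = $9,011.05
Ending inventory (cost pool remaining) = $7,062.95

COGS = $9,011.05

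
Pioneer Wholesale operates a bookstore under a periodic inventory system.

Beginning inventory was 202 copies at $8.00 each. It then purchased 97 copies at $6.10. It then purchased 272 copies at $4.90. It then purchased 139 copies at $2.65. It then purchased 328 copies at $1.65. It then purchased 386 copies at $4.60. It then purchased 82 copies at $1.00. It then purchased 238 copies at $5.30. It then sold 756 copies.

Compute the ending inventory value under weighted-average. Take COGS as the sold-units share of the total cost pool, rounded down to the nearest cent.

Sale 1, sell 756: 756/1744 × $7,569.05 → $3,281.07
Ending inventory (cost pool remaining) = $4,287.98

Ending inventory = $4,287.98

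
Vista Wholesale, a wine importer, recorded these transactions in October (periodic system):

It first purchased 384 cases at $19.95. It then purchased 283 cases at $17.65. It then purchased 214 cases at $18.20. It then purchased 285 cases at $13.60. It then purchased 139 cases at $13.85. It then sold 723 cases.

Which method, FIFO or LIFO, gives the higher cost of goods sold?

FIFO COGS: 384 @ $19.95 + 283 @ $17.65 + 56 @ $18.20 = $13,674.95
LIFO COGS: 139 @ $13.85 + 285 @ $13.60 + 214 @ $18.20 + 85 @ $17.65 = $11,196.20

FIFO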